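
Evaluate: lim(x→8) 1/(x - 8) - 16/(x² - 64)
This is an ∞-∞ indeterminate form.

Combine fractions or rationalize to convert ∞-∞ to 0/0 form:
  lim(x→8) 1/(x - 8) - 16/(x² - 64) = 1/16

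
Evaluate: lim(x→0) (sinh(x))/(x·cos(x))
This is a 0/0 indeterminate form.

Apply L'Hôpital's rule: differentiate numerator and denominator separately.
  f(x) = sinh(x)   ⇒   f'(x) = cosh(x)
  g(x) = x·cos(x)   ⇒   g'(x) = -x·sin(x) + cos(x)
  lim(x→0) f'(x)/g'(x) = lim(x→0) (cosh(x))/(-x·sin(x) + cos(x))
  = 1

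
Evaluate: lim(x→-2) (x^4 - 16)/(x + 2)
This is a standard limit.

Factor or rationalize the expression:
  lim(x→-2) (x^4 - 16)/(x + 2) = -32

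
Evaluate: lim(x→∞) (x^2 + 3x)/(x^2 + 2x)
This is an ∞/∞ indeterminate form.

Apply L'Hôpital's rule: differentiate numerator and denominator separately.
  f(x) = x^2 + 3·x   ⇒   f'(x) = 2·x + 3
  g(x) = x^2 + 2·x   ⇒   g'(x) = 2·x + 2
  lim(x→∞) f'(x)/g'(x) = lim(x→∞) (2·x + 3)/(2·x + 2)
  = 1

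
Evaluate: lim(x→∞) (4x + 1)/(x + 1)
This is an ∞/∞ indeterminate form.

Apply L'Hôpital's rule: differentiate numerator and denominator separately.
  f(x) = 4·x + 1   ⇒   f'(x) = 4
  g(x) = x + 1   ⇒   g'(x) = 1
  lim(x→∞) f'(x)/g'(x) = lim(x→∞) (4)/(1)
  = 4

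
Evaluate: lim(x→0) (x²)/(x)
This is a 0/0 indeterminate form.

Apply L'Hôpital's rule: differentiate numerator and denominator separately.
  f(x) = x^2   ⇒   f'(x) = 2·x
  g(x) = x   ⇒   g'(x) = 1
  lim(x→0) f'(x)/g'(x) = lim(x→0) (2·x)/(1)
  = 0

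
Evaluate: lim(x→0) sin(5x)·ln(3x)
This is a 0·∞ indeterminate form.

Rewrite 0·∞ as a quotient (0/0 or ∞/∞ form), then apply L'Hôpital's rule:
  lim(x→0) sin(5x)·ln(3x) = 0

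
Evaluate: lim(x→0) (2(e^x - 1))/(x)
This is a 0/0 indeterminate form.

Apply L'Hôpital's rule: differentiate numerator and denominator separately.
  f(x) = 2·e^(x) - 2   ⇒   f'(x) = 2·e^(x)
  g(x) = x   ⇒   g'(x) = 1
  lim(x→0) f'(x)/g'(x) = lim(x→0) (2·e^(x))/(1)
  = 2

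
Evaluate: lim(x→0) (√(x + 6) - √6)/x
This is a standard limit.

Factor or rationalize the expression:
  lim(x→0) (√(x + 6) - √6)/x = sqrt(6)/12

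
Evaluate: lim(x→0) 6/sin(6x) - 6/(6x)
This is an ∞-∞ indeterminate form.

Combine fractions or rationalize to convert ∞-∞ to 0/0 form:
  lim(x→0) 6/sin(6x) - 6/(6x) = 0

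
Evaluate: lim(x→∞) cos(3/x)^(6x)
This is an exponential indeterminate form.

For exponential indeterminate forms, take the natural log:
  Let L = lim(x→∞) cos(3/x)^(6x)
  Then ln(L) = lim(x→∞) [exponent × ln(base)]
  Evaluate using L'Hôpital or standard limits, then exponentiate.
  L = 1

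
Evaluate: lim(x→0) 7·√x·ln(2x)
This is a 0·∞ indeterminate form.

Rewrite 0·∞ as a quotient (0/0 or ∞/∞ form), then apply L'Hôpital's rule:
  lim(x→0) 7·√x·ln(2x) = 0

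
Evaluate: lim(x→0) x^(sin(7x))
This is an exponential indeterminate form.

For exponential indeterminate forms, take the natural log:
  Let L = lim(x→0) x^(sin(7x))
  Then ln(L) = lim(x→0) [exponent × ln(base)]
  Evaluate using L'Hôpital or standard limits, then exponentiate.
  L = 1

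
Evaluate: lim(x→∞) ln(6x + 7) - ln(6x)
This is an ∞-∞ indeterminate form.

Combine fractions or rationalize to convert ∞-∞ to 0/0 form:
  lim(x→∞) ln(6x + 7) - ln(6x) = 0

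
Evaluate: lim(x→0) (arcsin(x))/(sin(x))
This is a 0/0 indeterminate form.

Apply L'Hôpital's rule: differentiate numerator and denominator separately.
  f(x) = asin(x)   ⇒   f'(x) = 1/sqrt(1 - x^2)
  g(x) = sin(x)   ⇒   g'(x) = cos(x)
  lim(x→0) f'(x)/g'(x) = lim(x→0) (1/sqrt(1 - x^2))/(cos(x))
  = 1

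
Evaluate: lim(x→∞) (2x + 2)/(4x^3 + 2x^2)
This is an ∞/∞ indeterminate form.

Apply L'Hôpital's rule: differentiate numerator and denominator separately.
  f(x) = 2·x + 2   ⇒   f'(x) = 2
  g(x) = 4·x^3 + 2·x^2   ⇒   g'(x) = 12·x^2 + 4·x
  lim(x→∞) f'(x)/g'(x) = lim(x→∞) (2)/(12·x^2 + 4·x)
  = 0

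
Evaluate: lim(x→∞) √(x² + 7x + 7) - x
This is an ∞-∞ indeterminate form.

Combine fractions or rationalize to convert ∞-∞ to 0/0 form:
  lim(x→∞) √(x² + 7x + 7) - x = 7/2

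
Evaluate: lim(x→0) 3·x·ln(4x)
This is a 0·∞ indeterminate form.

Rewrite 0·∞ as a quotient (0/0 or ∞/∞ form), then apply L'Hôpital's rule:
  lim(x→0) 3·x·ln(4x) = 0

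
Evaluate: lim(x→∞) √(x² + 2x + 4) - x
This is an ∞-∞ indeterminate form.

Combine fractions or rationalize to convert ∞-∞ to 0/0 form:
  lim(x→∞) √(x² + 2x + 4) - x = 1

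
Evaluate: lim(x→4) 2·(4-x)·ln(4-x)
This is a 0·∞ indeterminate form.

Rewrite 0·∞ as a quotient (0/0 or ∞/∞ form), then apply L'Hôpital's rule:
  lim(x→4) 2·(4-x)·ln(4-x) = 0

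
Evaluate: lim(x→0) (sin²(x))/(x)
This is a 0/0 indeterminate form.

Apply L'Hôpital's rule: differentiate numerator and denominator separately.
  f(x) = sin(x)^2   ⇒   f'(x) = 2·sin(x)·cos(x)
  g(x) = x   ⇒   g'(x) = 1
  lim(x→0) f'(x)/g'(x) = lim(x→0) (2·sin(x)·cos(x))/(1)
  = 0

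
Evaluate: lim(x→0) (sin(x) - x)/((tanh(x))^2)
This is a 0/0 indeterminate form.

Apply L'Hôpital's rule: differentiate numerator and denominator separately.
  f(x) = -x + sin(x)   ⇒   f'(x) = cos(x) - 1
  g(x) = tanh(x)^2   ⇒   g'(x) = (2 - 2·tanh(x)^2)·tanh(x)
  lim(x→0) f'(x)/g'(x) = lim(x→0) (cos(x) - 1)/((2 - 2·tanh(x)^2)·tanh(x))
  = 0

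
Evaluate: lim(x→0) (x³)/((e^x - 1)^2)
This is a 0/0 indeterminate form.

Apply L'Hôpital's rule: differentiate numerator and denominator separately.
  f(x) = x^3   ⇒   f'(x) = 3·x^2
  g(x) = (e^(x) - 1)^2   ⇒   g'(x) = 2·(e^(x) - 1)·e^(x)
  lim(x→0) f'(x)/g'(x) = lim(x→0) (3·x^2)/(2·(e^(x) - 1)·e^(x))
  = 0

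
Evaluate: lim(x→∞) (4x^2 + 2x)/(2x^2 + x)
This is an ∞/∞ indeterminate form.

Apply L'Hôpital's rule: differentiate numerator and denominator separately.
  f(x) = 4·x^2 + 2·x   ⇒   f'(x) = 8·x + 2
  g(x) = 2·x^2 + x   ⇒   g'(x) = 4·x + 1
  lim(x→∞) f'(x)/g'(x) = lim(x→∞) (8·x + 2)/(4·x + 1)
  = 2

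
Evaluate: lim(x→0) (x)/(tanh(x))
This is a 0/0 indeterminate form.

Apply L'Hôpital's rule: differentiate numerator and denominator separately.
  f(x) = x   ⇒   f'(x) = 1
  g(x) = tanh(x)   ⇒   g'(x) = 1 - tanh(x)^2
  lim(x→0) f'(x)/g'(x) = lim(x→0) (1)/(1 - tanh(x)^2)
  = 1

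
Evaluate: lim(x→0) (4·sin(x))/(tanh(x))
This is a 0/0 indeterminate form.

Apply L'Hôpital's rule: differentiate numerator and denominator separately.
  f(x) = 4·sin(x)   ⇒   f'(x) = 4·cos(x)
  g(x) = tanh(x)   ⇒   g'(x) = 1 - tanh(x)^2
  lim(x→0) f'(x)/g'(x) = lim(x→0) (4·cos(x))/(1 - tanh(x)^2)
  = 4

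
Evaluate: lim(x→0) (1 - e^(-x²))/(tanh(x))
This is a 0/0 indeterminate form.

Apply L'Hôpital's rule: differentiate numerator and denominator separately.
  f(x) = 1 - e^(-x^2)   ⇒   f'(x) = 2·x·e^(-x^2)
  g(x) = tanh(x)   ⇒   g'(x) = 1 - tanh(x)^2
  lim(x→0) f'(x)/g'(x) = lim(x→0) (2·x·e^(-x^2))/(1 - tanh(x)^2)
  = 0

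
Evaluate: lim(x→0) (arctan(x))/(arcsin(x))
This is a 0/0 indeterminate form.

Apply L'Hôpital's rule: differentiate numerator and denominator separately.
  f(x) = atan(x)   ⇒   f'(x) = 1/(x^2 + 1)
  g(x) = asin(x)   ⇒   g'(x) = 1/sqrt(1 - x^2)
  lim(x→0) f'(x)/g'(x) = lim(x→0) (1/(x^2 + 1))/(1/sqrt(1 - x^2))
  = 1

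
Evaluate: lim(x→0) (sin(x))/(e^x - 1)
This is a 0/0 indeterminate form.

Apply L'Hôpital's rule: differentiate numerator and denominator separately.
  f(x) = sin(x)   ⇒   f'(x) = cos(x)
  g(x) = e^(x) - 1   ⇒   g'(x) = e^(x)
  lim(x→0) f'(x)/g'(x) = lim(x→0) (cos(x))/(e^(x))
  = 1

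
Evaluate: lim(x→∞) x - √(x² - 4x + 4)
This is an ∞-∞ indeterminate form.

Combine fractions or rationalize to convert ∞-∞ to 0/0 form:
  lim(x→∞) x - √(x² - 4x + 4) = 2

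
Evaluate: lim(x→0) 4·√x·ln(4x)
This is a 0·∞ indeterminate form.

Rewrite 0·∞ as a quotient (0/0 or ∞/∞ form), then apply L'Hôpital's rule:
  lim(x→0) 4·√x·ln(4x) = 0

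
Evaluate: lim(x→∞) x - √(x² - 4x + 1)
This is an ∞-∞ indeterminate form.

Combine fractions or rationalize to convert ∞-∞ to 0/0 form:
  lim(x→∞) x - √(x² - 4x + 1) = 2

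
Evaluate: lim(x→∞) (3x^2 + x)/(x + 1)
This is an ∞/∞ indeterminate form.

Apply L'Hôpital's rule: differentiate numerator and denominator separately.
  f(x) = 3·x^2 + x   ⇒   f'(x) = 6·x + 1
  g(x) = x + 1   ⇒   g'(x) = 1
  lim(x→∞) f'(x)/g'(x) = lim(x→∞) (6·x + 1)/(1)
  = ∞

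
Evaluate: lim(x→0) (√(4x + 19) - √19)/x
This is a standard limit.

Factor or rationalize the expression:
  lim(x→0) (√(4x + 19) - √19)/x = 2·sqrt(19)/19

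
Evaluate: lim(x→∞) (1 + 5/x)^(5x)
This is an exponential indeterminate form.

For exponential indeterminate forms, take the natural log:
  Let L = lim(x→∞) (1 + 5/x)^(5x)
  Then ln(L) = lim(x→∞) [exponent × ln(base)]
  Evaluate using L'Hôpital or standard limits, then exponentiate.
  L = e^(25)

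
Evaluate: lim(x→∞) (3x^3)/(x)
This is an ∞/∞ indeterminate form.

Apply L'Hôpital's rule: differentiate numerator and denominator separately.
  f(x) = 3·x^3   ⇒   f'(x) = 9·x^2
  g(x) = x   ⇒   g'(x) = 1
  lim(x→∞) f'(x)/g'(x) = lim(x→∞) (9·x^2)/(1)
  = ∞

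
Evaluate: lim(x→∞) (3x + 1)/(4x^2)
This is an ∞/∞ indeterminate form.

Apply L'Hôpital's rule: differentiate numerator and denominator separately.
  f(x) = 3·x + 1   ⇒   f'(x) = 3
  g(x) = 4·x^2   ⇒   g'(x) = 8·x
  lim(x→∞) f'(x)/g'(x) = lim(x→∞) (3)/(8·x)
  = 0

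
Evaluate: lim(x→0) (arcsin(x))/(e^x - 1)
This is a 0/0 indeterminate form.

Apply L'Hôpital's rule: differentiate numerator and denominator separately.
  f(x) = asin(x)   ⇒   f'(x) = 1/sqrt(1 - x^2)
  g(x) = e^(x) - 1   ⇒   g'(x) = e^(x)
  lim(x→0) f'(x)/g'(x) = lim(x→0) (1/sqrt(1 - x^2))/(e^(x))
  = 1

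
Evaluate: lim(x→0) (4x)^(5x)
This is an exponential indeterminate form.

For exponential indeterminate forms, take the natural log:
  Let L = lim(x→0) (4x)^(5x)
  Then ln(L) = lim(x→0) [exponent × ln(base)]
  Evaluate using L'Hôpital or standard limits, then exponentiate.
  L = 1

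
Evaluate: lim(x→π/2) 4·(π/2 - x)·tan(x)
This is a 0·∞ indeterminate form.

Rewrite 0·∞ as a quotient (0/0 or ∞/∞ form), then apply L'Hôpital's rule:
  lim(x→π/2) 4·(π/2 - x)·tan(x) = 4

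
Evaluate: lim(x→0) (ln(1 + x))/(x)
This is a 0/0 indeterminate form.

Apply L'Hôpital's rule: differentiate numerator and denominator separately.
  f(x) = ln(x + 1)   ⇒   f'(x) = 1/(x + 1)
  g(x) = x   ⇒   g'(x) = 1
  lim(x→0) f'(x)/g'(x) = lim(x→0) (1/(x + 1))/(1)
  = 1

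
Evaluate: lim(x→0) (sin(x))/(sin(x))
This is a 0/0 indeterminate form.

Apply L'Hôpital's rule: differentiate numerator and denominator separately.
  f(x) = sin(x)   ⇒   f'(x) = cos(x)
  g(x) = sin(x)   ⇒   g'(x) = cos(x)
  lim(x→0) f'(x)/g'(x) = lim(x→0) (cos(x))/(cos(x))
  = 1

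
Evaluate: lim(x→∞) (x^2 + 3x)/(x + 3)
This is an ∞/∞ indeterminate form.

Apply L'Hôpital's rule: differentiate numerator and denominator separately.
  f(x) = x^2 + 3·x   ⇒   f'(x) = 2·x + 3
  g(x) = x + 3   ⇒   g'(x) = 1
  lim(x→∞) f'(x)/g'(x) = lim(x→∞) (2·x + 3)/(1)
  = ∞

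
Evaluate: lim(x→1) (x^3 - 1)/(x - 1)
This is a standard limit.

Factor or rationalize the expression:
  lim(x→1) (x^3 - 1)/(x - 1) = 3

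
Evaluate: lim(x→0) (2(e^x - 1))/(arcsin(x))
This is a 0/0 indeterminate form.

Apply L'Hôpital's rule: differentiate numerator and denominator separately.
  f(x) = 2·e^(x) - 2   ⇒   f'(x) = 2·e^(x)
  g(x) = asin(x)   ⇒   g'(x) = 1/sqrt(1 - x^2)
  lim(x→0) f'(x)/g'(x) = lim(x→0) (2·e^(x))/(1/sqrt(1 - x^2))
  = 2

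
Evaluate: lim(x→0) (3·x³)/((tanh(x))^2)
This is a 0/0 indeterminate form.

Apply L'Hôpital's rule: differentiate numerator and denominator separately.
  f(x) = 3·x^3   ⇒   f'(x) = 9·x^2
  g(x) = tanh(x)^2   ⇒   g'(x) = (2 - 2·tanh(x)^2)·tanh(x)
  lim(x→0) f'(x)/g'(x) = lim(x→0) (9·x^2)/((2 - 2·tanh(x)^2)·tanh(x))
  = 0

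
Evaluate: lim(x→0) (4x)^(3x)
This is an exponential indeterminate form.

For exponential indeterminate forms, take the natural log:
  Let L = lim(x→0) (4x)^(3x)
  Then ln(L) = lim(x→0) [exponent × ln(base)]
  Evaluate using L'Hôpital or standard limits, then exponentiate.
  L = 1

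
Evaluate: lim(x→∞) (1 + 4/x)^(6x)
This is an exponential indeterminate form.

For exponential indeterminate forms, take the natural log:
  Let L = lim(x→∞) (1 + 4/x)^(6x)
  Then ln(L) = lim(x→∞) [exponent × ln(base)]
  Evaluate using L'Hôpital or standard limits, then exponentiate.
  L = e^(24)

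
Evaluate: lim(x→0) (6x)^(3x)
This is an exponential indeterminate form.

For exponential indeterminate forms, take the natural log:
  Let L = lim(x→0) (6x)^(3x)
  Then ln(L) = lim(x→0) [exponent × ln(base)]
  Evaluate using L'Hôpital or standard limits, then exponentiate.
  L = 1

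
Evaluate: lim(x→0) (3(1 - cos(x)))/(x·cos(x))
This is a 0/0 indeterminate form.

Apply L'Hôpital's rule: differentiate numerator and denominator separately.
  f(x) = 3 - 3·cos(x)   ⇒   f'(x) = 3·sin(x)
  g(x) = x·cos(x)   ⇒   g'(x) = -x·sin(x) + cos(x)
  lim(x→0) f'(x)/g'(x) = lim(x→0) (3·sin(x))/(-x·sin(x) + cos(x))
  = 0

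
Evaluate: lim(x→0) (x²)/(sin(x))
This is a 0/0 indeterminate form.

Apply L'Hôpital's rule: differentiate numerator and denominator separately.
  f(x) = x^2   ⇒   f'(x) = 2·x
  g(x) = sin(x)   ⇒   g'(x) = cos(x)
  lim(x→0) f'(x)/g'(x) = lim(x→0) (2·x)/(cos(x))
  = 0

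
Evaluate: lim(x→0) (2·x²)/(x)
This is a 0/0 indeterminate form.

Apply L'Hôpital's rule: differentiate numerator and denominator separately.
  f(x) = 2·x^2   ⇒   f'(x) = 4·x
  g(x) = x   ⇒   g'(x) = 1
  lim(x→0) f'(x)/g'(x) = lim(x→0) (4·x)/(1)
  = 0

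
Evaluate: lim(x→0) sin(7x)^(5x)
This is an exponential indeterminate form.

For exponential indeterminate forms, take the natural log:
  Let L = lim(x→0) sin(7x)^(5x)
  Then ln(L) = lim(x→0) [exponent × ln(base)]
  Evaluate using L'Hôpital or standard limits, then exponentiate.
  L = 1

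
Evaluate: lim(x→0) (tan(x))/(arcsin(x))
This is a 0/0 indeterminate form.

Apply L'Hôpital's rule: differentiate numerator and denominator separately.
  f(x) = tan(x)   ⇒   f'(x) = tan(x)^2 + 1
  g(x) = asin(x)   ⇒   g'(x) = 1/sqrt(1 - x^2)
  lim(x→0) f'(x)/g'(x) = lim(x→0) (tan(x)^2 + 1)/(1/sqrt(1 - x^2))
  = 1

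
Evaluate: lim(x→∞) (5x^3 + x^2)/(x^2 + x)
This is an ∞/∞ indeterminate form.

Apply L'Hôpital's rule: differentiate numerator and denominator separately.
  f(x) = 5·x^3 + x^2   ⇒   f'(x) = 15·x^2 + 2·x
  g(x) = x^2 + x   ⇒   g'(x) = 2·x + 1
  lim(x→∞) f'(x)/g'(x) = lim(x→∞) (15·x^2 + 2·x)/(2·x + 1)
  = ∞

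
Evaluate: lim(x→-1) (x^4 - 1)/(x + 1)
This is a standard limit.

Factor or rationalize the expression:
  lim(x→-1) (x^4 - 1)/(x + 1) = -4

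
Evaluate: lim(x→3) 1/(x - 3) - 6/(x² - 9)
This is an ∞-∞ indeterminate form.

Combine fractions or rationalize to convert ∞-∞ to 0/0 form:
  lim(x→3) 1/(x - 3) - 6/(x² - 9) = 1/6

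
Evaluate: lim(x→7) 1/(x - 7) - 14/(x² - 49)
This is an ∞-∞ indeterminate form.

Combine fractions or rationalize to convert ∞-∞ to 0/0 form:
  lim(x→7) 1/(x - 7) - 14/(x² - 49) = 1/14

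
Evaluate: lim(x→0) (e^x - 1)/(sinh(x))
This is a 0/0 indeterminate form.

Apply L'Hôpital's rule: differentiate numerator and denominator separately.
  f(x) = e^(x) - 1   ⇒   f'(x) = e^(x)
  g(x) = sinh(x)   ⇒   g'(x) = cosh(x)
  lim(x→0) f'(x)/g'(x) = lim(x→0) (e^(x))/(cosh(x))
  = 1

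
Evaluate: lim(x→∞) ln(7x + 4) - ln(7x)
This is an ∞-∞ indeterminate form.

Combine fractions or rationalize to convert ∞-∞ to 0/0 form:
  lim(x→∞) ln(7x + 4) - ln(7x) = 0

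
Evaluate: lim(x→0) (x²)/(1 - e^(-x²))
This is a 0/0 indeterminate form.

Apply L'Hôpital's rule: differentiate numerator and denominator separately.
  f(x) = x^2   ⇒   f'(x) = 2·x
  g(x) = 1 - e^(-x^2)   ⇒   g'(x) = 2·x·e^(-x^2)
  lim(x→0) f'(x)/g'(x) = lim(x→0) (2·x)/(2·x·e^(-x^2))
  = 1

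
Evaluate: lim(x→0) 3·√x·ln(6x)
This is a 0·∞ indeterminate form.

Rewrite 0·∞ as a quotient (0/0 or ∞/∞ form), then apply L'Hôpital's rule:
  lim(x→0) 3·√x·ln(6x) = 0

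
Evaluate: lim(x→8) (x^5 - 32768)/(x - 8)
This is a standard limit.

Factor or rationalize the expression:
  lim(x→8) (x^5 - 32768)/(x - 8) = 20480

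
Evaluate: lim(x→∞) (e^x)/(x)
This is an ∞/∞ indeterminate form.

Apply L'Hôpital's rule: differentiate numerator and denominator separately.
  f(x) = e^(x)   ⇒   f'(x) = e^(x)
  g(x) = x   ⇒   g'(x) = 1
  lim(x→∞) f'(x)/g'(x) = lim(x→∞) (e^(x))/(1)
  = ∞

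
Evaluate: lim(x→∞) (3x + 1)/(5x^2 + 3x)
This is an ∞/∞ indeterminate form.

Apply L'Hôpital's rule: differentiate numerator and denominator separately.
  f(x) = 3·x + 1   ⇒   f'(x) = 3
  g(x) = 5·x^2 + 3·x   ⇒   g'(x) = 10·x + 3
  lim(x→∞) f'(x)/g'(x) = lim(x→∞) (3)/(10·x + 3)
  = 0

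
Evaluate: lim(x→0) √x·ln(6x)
This is a 0·∞ indeterminate form.

Rewrite 0·∞ as a quotient (0/0 or ∞/∞ form), then apply L'Hôpital's rule:
  lim(x→0) √x·ln(6x) = 0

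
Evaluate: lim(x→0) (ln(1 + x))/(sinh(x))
This is a 0/0 indeterminate form.

Apply L'Hôpital's rule: differentiate numerator and denominator separately.
  f(x) = ln(x + 1)   ⇒   f'(x) = 1/(x + 1)
  g(x) = sinh(x)   ⇒   g'(x) = cosh(x)
  lim(x→0) f'(x)/g'(x) = lim(x→0) (1/(x + 1))/(cosh(x))
  = 1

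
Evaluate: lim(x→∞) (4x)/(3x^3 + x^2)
This is an ∞/∞ indeterminate form.

Apply L'Hôpital's rule: differentiate numerator and denominator separately.
  f(x) = 4·x   ⇒   f'(x) = 4
  g(x) = 3·x^3 + x^2   ⇒   g'(x) = 9·x^2 + 2·x
  lim(x→∞) f'(x)/g'(x) = lim(x→∞) (4)/(9·x^2 + 2·x)
  = 0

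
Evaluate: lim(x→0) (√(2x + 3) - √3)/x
This is a standard limit.

Factor or rationalize the expression:
  lim(x→0) (√(2x + 3) - √3)/x = sqrt(3)/3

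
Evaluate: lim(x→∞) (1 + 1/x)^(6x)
This is an exponential indeterminate form.

For exponential indeterminate forms, take the natural log:
  Let L = lim(x→∞) (1 + 1/x)^(6x)
  Then ln(L) = lim(x→∞) [exponent × ln(base)]
  Evaluate using L'Hôpital or standard limits, then exponentiate.
  L = e^(6)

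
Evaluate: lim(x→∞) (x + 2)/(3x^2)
This is an ∞/∞ indeterminate form.

Apply L'Hôpital's rule: differentiate numerator and denominator separately.
  f(x) = x + 2   ⇒   f'(x) = 1
  g(x) = 3·x^2   ⇒   g'(x) = 6·x
  lim(x→∞) f'(x)/g'(x) = lim(x→∞) (1)/(6·x)
  = 0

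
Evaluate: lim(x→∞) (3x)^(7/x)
This is an exponential indeterminate form.

For exponential indeterminate forms, take the natural log:
  Let L = lim(x→∞) (3x)^(7/x)
  Then ln(L) = lim(x→∞) [exponent × ln(base)]
  Evaluate using L'Hôpital or standard limits, then exponentiate.
  L = 1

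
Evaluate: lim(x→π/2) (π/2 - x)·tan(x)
This is a 0·∞ indeterminate form.

Rewrite 0·∞ as a quotient (0/0 or ∞/∞ form), then apply L'Hôpital's rule:
  lim(x→π/2) (π/2 - x)·tan(x) = 1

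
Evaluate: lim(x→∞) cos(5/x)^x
This is an exponential indeterminate form.

For exponential indeterminate forms, take the natural log:
  Let L = lim(x→∞) cos(5/x)^x
  Then ln(L) = lim(x→∞) [exponent × ln(base)]
  Evaluate using L'Hôpital or standard limits, then exponentiate.
  L = 1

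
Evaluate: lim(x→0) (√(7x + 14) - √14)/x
This is a standard limit.

Factor or rationalize the expression:
  lim(x→0) (√(7x + 14) - √14)/x = sqrt(14)/4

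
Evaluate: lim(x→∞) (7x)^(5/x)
This is an exponential indeterminate form.

For exponential indeterminate forms, take the natural log:
  Let L = lim(x→∞) (7x)^(5/x)
  Then ln(L) = lim(x→∞) [exponent × ln(base)]
  Evaluate using L'Hôpital or standard limits, then exponentiate.
  L = 1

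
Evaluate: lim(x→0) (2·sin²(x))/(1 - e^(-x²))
This is a 0/0 indeterminate form.

Apply L'Hôpital's rule: differentiate numerator and denominator separately.
  f(x) = 2·sin(x)^2   ⇒   f'(x) = 4·sin(x)·cos(x)
  g(x) = 1 - e^(-x^2)   ⇒   g'(x) = 2·x·e^(-x^2)
  lim(x→0) f'(x)/g'(x) = lim(x→0) (4·sin(x)·cos(x))/(2·x·e^(-x^2))
  = 2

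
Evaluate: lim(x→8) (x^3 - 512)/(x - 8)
This is a standard limit.

Factor or rationalize the expression:
  lim(x→8) (x^3 - 512)/(x - 8) = 192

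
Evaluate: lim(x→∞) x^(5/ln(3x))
This is an exponential indeterminate form.

For exponential indeterminate forms, take the natural log:
  Let L = lim(x→∞) x^(5/ln(3x))
  Then ln(L) = lim(x→∞) [exponent × ln(base)]
  Evaluate using L'Hôpital or standard limits, then exponentiate.
  L = e^(5)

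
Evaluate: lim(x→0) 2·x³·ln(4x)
This is a 0·∞ indeterminate form.

Rewrite 0·∞ as a quotient (0/0 or ∞/∞ form), then apply L'Hôpital's rule:
  lim(x→0) 2·x³·ln(4x) = 0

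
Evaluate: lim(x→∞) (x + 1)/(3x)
This is an ∞/∞ indeterminate form.

Apply L'Hôpital's rule: differentiate numerator and denominator separately.
  f(x) = x + 1   ⇒   f'(x) = 1
  g(x) = 3·x   ⇒   g'(x) = 3
  lim(x→∞) f'(x)/g'(x) = lim(x→∞) (1)/(3)
  = 1/3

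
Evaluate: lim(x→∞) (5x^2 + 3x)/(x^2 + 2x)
This is an ∞/∞ indeterminate form.

Apply L'Hôpital's rule: differentiate numerator and denominator separately.
  f(x) = 5·x^2 + 3·x   ⇒   f'(x) = 10·x + 3
  g(x) = x^2 + 2·x   ⇒   g'(x) = 2·x + 2
  lim(x→∞) f'(x)/g'(x) = lim(x→∞) (10·x + 3)/(2·x + 2)
  = 5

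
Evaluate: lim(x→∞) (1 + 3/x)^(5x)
This is an exponential indeterminate form.

For exponential indeterminate forms, take the natural log:
  Let L = lim(x→∞) (1 + 3/x)^(5x)
  Then ln(L) = lim(x→∞) [exponent × ln(base)]
  Evaluate using L'Hôpital or standard limits, then exponentiate.
  L = e^(15)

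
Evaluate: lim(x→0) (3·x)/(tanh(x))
This is a 0/0 indeterminate form.

Apply L'Hôpital's rule: differentiate numerator and denominator separately.
  f(x) = 3·x   ⇒   f'(x) = 3
  g(x) = tanh(x)   ⇒   g'(x) = 1 - tanh(x)^2
  lim(x→0) f'(x)/g'(x) = lim(x→0) (3)/(1 - tanh(x)^2)
  = 3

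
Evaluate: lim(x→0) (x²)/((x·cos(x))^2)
This is a 0/0 indeterminate form.

Apply L'Hôpital's rule: differentiate numerator and denominator separately.
  f(x) = x^2   ⇒   f'(x) = 2·x
  g(x) = x^2·cos(x)^2   ⇒   g'(x) = -2·x^2·sin(x)·cos(x) + 2·x·cos(x)^2
  lim(x→0) f'(x)/g'(x) = lim(x→0) (2·x)/(-2·x^2·sin(x)·cos(x) + 2·x·cos(x)^2)
  = 1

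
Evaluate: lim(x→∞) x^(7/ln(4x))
This is an exponential indeterminate form.

For exponential indeterminate forms, take the natural log:
  Let L = lim(x→∞) x^(7/ln(4x))
  Then ln(L) = lim(x→∞) [exponent × ln(base)]
  Evaluate using L'Hôpital or standard limits, then exponentiate.
  L = e^(7)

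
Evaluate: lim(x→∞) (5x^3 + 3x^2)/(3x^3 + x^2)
This is an ∞/∞ indeterminate form.

Apply L'Hôpital's rule: differentiate numerator and denominator separately.
  f(x) = 5·x^3 + 3·x^2   ⇒   f'(x) = 15·x^2 + 6·x
  g(x) = 3·x^3 + x^2   ⇒   g'(x) = 9·x^2 + 2·x
  lim(x→∞) f'(x)/g'(x) = lim(x→∞) (15·x^2 + 6·x)/(9·x^2 + 2·x)
  = 5/3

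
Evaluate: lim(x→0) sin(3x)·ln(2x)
This is a 0·∞ indeterminate form.

Rewrite 0·∞ as a quotient (0/0 or ∞/∞ form), then apply L'Hôpital's rule:
  lim(x→0) sin(3x)·ln(2x) = 0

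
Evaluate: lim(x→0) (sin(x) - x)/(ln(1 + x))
This is a 0/0 indeterminate form.

Apply L'Hôpital's rule: differentiate numerator and denominator separately.
  f(x) = -x + sin(x)   ⇒   f'(x) = cos(x) - 1
  g(x) = ln(x + 1)   ⇒   g'(x) = 1/(x + 1)
  lim(x→0) f'(x)/g'(x) = lim(x→0) (cos(x) - 1)/(1/(x + 1))
  = 0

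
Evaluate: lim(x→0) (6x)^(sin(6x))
This is an exponential indeterminate form.

For exponential indeterminate forms, take the natural log:
  Let L = lim(x→0) (6x)^(sin(6x))
  Then ln(L) = lim(x→0) [exponent × ln(base)]
  Evaluate using L'Hôpital or standard limits, then exponentiate.
  L = 1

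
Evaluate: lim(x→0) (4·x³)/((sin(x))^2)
This is a 0/0 indeterminate form.

Apply L'Hôpital's rule: differentiate numerator and denominator separately.
  f(x) = 4·x^3   ⇒   f'(x) = 12·x^2
  g(x) = sin(x)^2   ⇒   g'(x) = 2·sin(x)·cos(x)
  lim(x→0) f'(x)/g'(x) = lim(x→0) (12·x^2)/(2·sin(x)·cos(x))
  = 0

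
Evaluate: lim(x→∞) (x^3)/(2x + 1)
This is an ∞/∞ indeterminate form.

Apply L'Hôpital's rule: differentiate numerator and denominator separately.
  f(x) = x^3   ⇒   f'(x) = 3·x^2
  g(x) = 2·x + 1   ⇒   g'(x) = 2
  lim(x→∞) f'(x)/g'(x) = lim(x→∞) (3·x^2)/(2)
  = ∞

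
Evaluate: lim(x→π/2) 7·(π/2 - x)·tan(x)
This is a 0·∞ indeterminate form.

Rewrite 0·∞ as a quotient (0/0 or ∞/∞ form), then apply L'Hôpital's rule:
  lim(x→π/2) 7·(π/2 - x)·tan(x) = 7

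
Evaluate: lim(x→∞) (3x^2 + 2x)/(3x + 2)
This is an ∞/∞ indeterminate form.

Apply L'Hôpital's rule: differentiate numerator and denominator separately.
  f(x) = 3·x^2 + 2·x   ⇒   f'(x) = 6·x + 2
  g(x) = 3·x + 2   ⇒   g'(x) = 3
  lim(x→∞) f'(x)/g'(x) = lim(x→∞) (6·x + 2)/(3)
  = ∞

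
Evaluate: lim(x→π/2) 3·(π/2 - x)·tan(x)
This is a 0·∞ indeterminate form.

Rewrite 0·∞ as a quotient (0/0 or ∞/∞ form), then apply L'Hôpital's rule:
  lim(x→π/2) 3·(π/2 - x)·tan(x) = 3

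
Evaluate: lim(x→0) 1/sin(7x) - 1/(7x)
This is an ∞-∞ indeterminate form.

Combine fractions or rationalize to convert ∞-∞ to 0/0 form:
  lim(x→0) 1/sin(7x) - 1/(7x) = 0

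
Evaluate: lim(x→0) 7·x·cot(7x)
This is a 0·∞ indeterminate form.

Rewrite 0·∞ as a quotient (0/0 or ∞/∞ form), then apply L'Hôpital's rule:
  lim(x→0) 7·x·cot(7x) = 1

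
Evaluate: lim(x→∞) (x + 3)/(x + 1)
This is an ∞/∞ indeterminate form.

Apply L'Hôpital's rule: differentiate numerator and denominator separately.
  f(x) = x + 3   ⇒   f'(x) = 1
  g(x) = x + 1   ⇒   g'(x) = 1
  lim(x→∞) f'(x)/g'(x) = lim(x→∞) (1)/(1)
  = 1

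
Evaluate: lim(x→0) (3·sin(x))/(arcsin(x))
This is a 0/0 indeterminate form.

Apply L'Hôpital's rule: differentiate numerator and denominator separately.
  f(x) = 3·sin(x)   ⇒   f'(x) = 3·cos(x)
  g(x) = asin(x)   ⇒   g'(x) = 1/sqrt(1 - x^2)
  lim(x→0) f'(x)/g'(x) = lim(x→0) (3·cos(x))/(1/sqrt(1 - x^2))
  = 3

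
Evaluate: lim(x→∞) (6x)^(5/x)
This is an exponential indeterminate form.

For exponential indeterminate forms, take the natural log:
  Let L = lim(x→∞) (6x)^(5/x)
  Then ln(L) = lim(x→∞) [exponent × ln(base)]
  Evaluate using L'Hôpital or standard limits, then exponentiate.
  L = 1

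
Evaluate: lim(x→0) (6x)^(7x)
This is an exponential indeterminate form.

For exponential indeterminate forms, take the natural log:
  Let L = lim(x→0) (6x)^(7x)
  Then ln(L) = lim(x→0) [exponent × ln(base)]
  Evaluate using L'Hôpital or standard limits, then exponentiate.
  L = 1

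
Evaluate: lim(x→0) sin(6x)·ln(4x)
This is a 0·∞ indeterminate form.

Rewrite 0·∞ as a quotient (0/0 or ∞/∞ form), then apply L'Hôpital's rule:
  lim(x→0) sin(6x)·ln(4x) = 0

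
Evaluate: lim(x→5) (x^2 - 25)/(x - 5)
This is a standard limit.

Factor or rationalize the expression:
  lim(x→5) (x^2 - 25)/(x - 5) = 10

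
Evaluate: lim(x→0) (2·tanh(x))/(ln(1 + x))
This is a 0/0 indeterminate form.

Apply L'Hôpital's rule: differentiate numerator and denominator separately.
  f(x) = 2·tanh(x)   ⇒   f'(x) = 2 - 2·tanh(x)^2
  g(x) = ln(x + 1)   ⇒   g'(x) = 1/(x + 1)
  lim(x→0) f'(x)/g'(x) = lim(x→0) (2 - 2·tanh(x)^2)/(1/(x + 1))
  = 2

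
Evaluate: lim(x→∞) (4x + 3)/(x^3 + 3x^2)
This is an ∞/∞ indeterminate form.

Apply L'Hôpital's rule: differentiate numerator and denominator separately.
  f(x) = 4·x + 3   ⇒   f'(x) = 4
  g(x) = x^3 + 3·x^2   ⇒   g'(x) = 3·x^2 + 6·x
  lim(x→∞) f'(x)/g'(x) = lim(x→∞) (4)/(3·x^2 + 6·x)
  = 0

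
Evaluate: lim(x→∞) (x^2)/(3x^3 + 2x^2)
This is an ∞/∞ indeterminate form.

Apply L'Hôpital's rule: differentiate numerator and denominator separately.
  f(x) = x^2   ⇒   f'(x) = 2·x
  g(x) = 3·x^3 + 2·x^2   ⇒   g'(x) = 9·x^2 + 4·x
  lim(x→∞) f'(x)/g'(x) = lim(x→∞) (2·x)/(9·x^2 + 4·x)
  = 0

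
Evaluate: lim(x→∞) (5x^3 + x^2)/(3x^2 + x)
This is an ∞/∞ indeterminate form.

Apply L'Hôpital's rule: differentiate numerator and denominator separately.
  f(x) = 5·x^3 + x^2   ⇒   f'(x) = 15·x^2 + 2·x
  g(x) = 3·x^2 + x   ⇒   g'(x) = 6·x + 1
  lim(x→∞) f'(x)/g'(x) = lim(x→∞) (15·x^2 + 2·x)/(6·x + 1)
  = ∞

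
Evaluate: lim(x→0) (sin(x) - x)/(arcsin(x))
This is a 0/0 indeterminate form.

Apply L'Hôpital's rule: differentiate numerator and denominator separately.
  f(x) = -x + sin(x)   ⇒   f'(x) = cos(x) - 1
  g(x) = asin(x)   ⇒   g'(x) = 1/sqrt(1 - x^2)
  lim(x→0) f'(x)/g'(x) = lim(x→0) (cos(x) - 1)/(1/sqrt(1 - x^2))
  = 0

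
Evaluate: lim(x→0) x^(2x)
This is an exponential indeterminate form.

For exponential indeterminate forms, take the natural log:
  Let L = lim(x→0) x^(2x)
  Then ln(L) = lim(x→0) [exponent × ln(base)]
  Evaluate using L'Hôpital or standard limits, then exponentiate.
  L = 1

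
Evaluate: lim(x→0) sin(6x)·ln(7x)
This is a 0·∞ indeterminate form.

Rewrite 0·∞ as a quotient (0/0 or ∞/∞ form), then apply L'Hôpital's rule:
  lim(x→0) sin(6x)·ln(7x) = 0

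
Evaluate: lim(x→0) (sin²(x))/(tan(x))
This is a 0/0 indeterminate form.

Apply L'Hôpital's rule: differentiate numerator and denominator separately.
  f(x) = sin(x)^2   ⇒   f'(x) = 2·sin(x)·cos(x)
  g(x) = tan(x)   ⇒   g'(x) = tan(x)^2 + 1
  lim(x→0) f'(x)/g'(x) = lim(x→0) (2·sin(x)·cos(x))/(tan(x)^2 + 1)
  = 0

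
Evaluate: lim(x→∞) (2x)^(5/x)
This is an exponential indeterminate form.

For exponential indeterminate forms, take the natural log:
  Let L = lim(x→∞) (2x)^(5/x)
  Then ln(L) = lim(x→∞) [exponent × ln(base)]
  Evaluate using L'Hôpital or standard limits, then exponentiate.
  L = 1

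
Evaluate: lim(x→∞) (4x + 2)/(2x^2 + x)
This is an ∞/∞ indeterminate form.

Apply L'Hôpital's rule: differentiate numerator and denominator separately.
  f(x) = 4·x + 2   ⇒   f'(x) = 4
  g(x) = 2·x^2 + x   ⇒   g'(x) = 4·x + 1
  lim(x→∞) f'(x)/g'(x) = lim(x→∞) (4)/(4·x + 1)
  = 0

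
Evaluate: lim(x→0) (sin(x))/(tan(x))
This is a 0/0 indeterminate form.

Apply L'Hôpital's rule: differentiate numerator and denominator separately.
  f(x) = sin(x)   ⇒   f'(x) = cos(x)
  g(x) = tan(x)   ⇒   g'(x) = tan(x)^2 + 1
  lim(x→0) f'(x)/g'(x) = lim(x→0) (cos(x))/(tan(x)^2 + 1)
  = 1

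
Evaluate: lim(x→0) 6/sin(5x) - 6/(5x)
This is an ∞-∞ indeterminate form.

Combine fractions or rationalize to convert ∞-∞ to 0/0 form:
  lim(x→0) 6/sin(5x) - 6/(5x) = 0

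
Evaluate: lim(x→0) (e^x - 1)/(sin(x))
This is a 0/0 indeterminate form.

Apply L'Hôpital's rule: differentiate numerator and denominator separately.
  f(x) = e^(x) - 1   ⇒   f'(x) = e^(x)
  g(x) = sin(x)   ⇒   g'(x) = cos(x)
  lim(x→0) f'(x)/g'(x) = lim(x→0) (e^(x))/(cos(x))
  = 1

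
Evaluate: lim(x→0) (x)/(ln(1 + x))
This is a 0/0 indeterminate form.

Apply L'Hôpital's rule: differentiate numerator and denominator separately.
  f(x) = x   ⇒   f'(x) = 1
  g(x) = ln(x + 1)   ⇒   g'(x) = 1/(x + 1)
  lim(x→0) f'(x)/g'(x) = lim(x→0) (1)/(1/(x + 1))
  = 1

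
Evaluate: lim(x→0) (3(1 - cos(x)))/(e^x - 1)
This is a 0/0 indeterminate form.

Apply L'Hôpital's rule: differentiate numerator and denominator separately.
  f(x) = 3 - 3·cos(x)   ⇒   f'(x) = 3·sin(x)
  g(x) = e^(x) - 1   ⇒   g'(x) = e^(x)
  lim(x→0) f'(x)/g'(x) = lim(x→0) (3·sin(x))/(e^(x))
  = 0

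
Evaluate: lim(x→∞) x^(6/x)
This is an exponential indeterminate form.

For exponential indeterminate forms, take the natural log:
  Let L = lim(x→∞) x^(6/x)
  Then ln(L) = lim(x→∞) [exponent × ln(base)]
  Evaluate using L'Hôpital or standard limits, then exponentiate.
  L = 1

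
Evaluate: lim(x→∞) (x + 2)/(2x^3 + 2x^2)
This is an ∞/∞ indeterminate form.

Apply L'Hôpital's rule: differentiate numerator and denominator separately.
  f(x) = x + 2   ⇒   f'(x) = 1
  g(x) = 2·x^3 + 2·x^2   ⇒   g'(x) = 6·x^2 + 4·x
  lim(x→∞) f'(x)/g'(x) = lim(x→∞) (1)/(6·x^2 + 4·x)
  = 0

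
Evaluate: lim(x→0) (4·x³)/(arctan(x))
This is a 0/0 indeterminate form.

Apply L'Hôpital's rule: differentiate numerator and denominator separately.
  f(x) = 4·x^3   ⇒   f'(x) = 12·x^2
  g(x) = atan(x)   ⇒   g'(x) = 1/(x^2 + 1)
  lim(x→0) f'(x)/g'(x) = lim(x→0) (12·x^2)/(1/(x^2 + 1))
  = 0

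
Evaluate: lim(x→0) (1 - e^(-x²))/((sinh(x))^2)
This is a 0/0 indeterminate form.

Apply L'Hôpital's rule: differentiate numerator and denominator separately.
  f(x) = 1 - e^(-x^2)   ⇒   f'(x) = 2·x·e^(-x^2)
  g(x) = sinh(x)^2   ⇒   g'(x) = 2·sinh(x)·cosh(x)
  lim(x→0) f'(x)/g'(x) = lim(x→0) (2·x·e^(-x^2))/(2·sinh(x)·cosh(x))
  = 1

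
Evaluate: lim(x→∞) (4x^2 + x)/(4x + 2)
This is an ∞/∞ indeterminate form.

Apply L'Hôpital's rule: differentiate numerator and denominator separately.
  f(x) = 4·x^2 + x   ⇒   f'(x) = 8·x + 1
  g(x) = 4·x + 2   ⇒   g'(x) = 4
  lim(x→∞) f'(x)/g'(x) = lim(x→∞) (8·x + 1)/(4)
  = ∞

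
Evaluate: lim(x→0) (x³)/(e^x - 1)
This is a 0/0 indeterminate form.

Apply L'Hôpital's rule: differentiate numerator and denominator separately.
  f(x) = x^3   ⇒   f'(x) = 3·x^2
  g(x) = e^(x) - 1   ⇒   g'(x) = e^(x)
  lim(x→0) f'(x)/g'(x) = lim(x→0) (3·x^2)/(e^(x))
  = 0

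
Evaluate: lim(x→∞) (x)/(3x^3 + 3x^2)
This is an ∞/∞ indeterminate form.

Apply L'Hôpital's rule: differentiate numerator and denominator separately.
  f(x) = x   ⇒   f'(x) = 1
  g(x) = 3·x^3 + 3·x^2   ⇒   g'(x) = 9·x^2 + 6·x
  lim(x→∞) f'(x)/g'(x) = lim(x→∞) (1)/(9·x^2 + 6·x)
  = 0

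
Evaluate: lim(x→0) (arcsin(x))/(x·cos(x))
This is a 0/0 indeterminate form.

Apply L'Hôpital's rule: differentiate numerator and denominator separately.
  f(x) = asin(x)   ⇒   f'(x) = 1/sqrt(1 - x^2)
  g(x) = x·cos(x)   ⇒   g'(x) = -x·sin(x) + cos(x)
  lim(x→0) f'(x)/g'(x) = lim(x→0) (1/sqrt(1 - x^2))/(-x·sin(x) + cos(x))
  = 1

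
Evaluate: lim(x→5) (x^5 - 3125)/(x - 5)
This is a standard limit.

Factor or rationalize the expression:
  lim(x→5) (x^5 - 3125)/(x - 5) = 3125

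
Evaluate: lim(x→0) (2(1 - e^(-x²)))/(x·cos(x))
This is a 0/0 indeterminate form.

Apply L'Hôpital's rule: differentiate numerator and denominator separately.
  f(x) = 2 - 2·e^(-x^2)   ⇒   f'(x) = 4·x·e^(-x^2)
  g(x) = x·cos(x)   ⇒   g'(x) = -x·sin(x) + cos(x)
  lim(x→0) f'(x)/g'(x) = lim(x→0) (4·x·e^(-x^2))/(-x·sin(x) + cos(x))
  = 0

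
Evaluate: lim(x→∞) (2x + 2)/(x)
This is an ∞/∞ indeterminate form.

Apply L'Hôpital's rule: differentiate numerator and denominator separately.
  f(x) = 2·x + 2   ⇒   f'(x) = 2
  g(x) = x   ⇒   g'(x) = 1
  lim(x→∞) f'(x)/g'(x) = lim(x→∞) (2)/(1)
  = 2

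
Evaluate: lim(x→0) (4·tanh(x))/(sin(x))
This is a 0/0 indeterminate form.

Apply L'Hôpital's rule: differentiate numerator and denominator separately.
  f(x) = 4·tanh(x)   ⇒   f'(x) = 4 - 4·tanh(x)^2
  g(x) = sin(x)   ⇒   g'(x) = cos(x)
  lim(x→0) f'(x)/g'(x) = lim(x→0) (4 - 4·tanh(x)^2)/(cos(x))
  = 4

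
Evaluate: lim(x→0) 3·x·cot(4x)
This is a 0·∞ indeterminate form.

Rewrite 0·∞ as a quotient (0/0 or ∞/∞ form), then apply L'Hôpital's rule:
  lim(x→0) 3·x·cot(4x) = 3/4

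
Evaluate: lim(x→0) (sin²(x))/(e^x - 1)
This is a 0/0 indeterminate form.

Apply L'Hôpital's rule: differentiate numerator and denominator separately.
  f(x) = sin(x)^2   ⇒   f'(x) = 2·sin(x)·cos(x)
  g(x) = e^(x) - 1   ⇒   g'(x) = e^(x)
  lim(x→0) f'(x)/g'(x) = lim(x→0) (2·sin(x)·cos(x))/(e^(x))
  = 0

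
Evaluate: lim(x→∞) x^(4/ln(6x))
This is an exponential indeterminate form.

For exponential indeterminate forms, take the natural log:
  Let L = lim(x→∞) x^(4/ln(6x))
  Then ln(L) = lim(x→∞) [exponent × ln(base)]
  Evaluate using L'Hôpital or standard limits, then exponentiate.
  L = e^(4)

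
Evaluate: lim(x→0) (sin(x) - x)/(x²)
This is a 0/0 indeterminate form.

Apply L'Hôpital's rule: differentiate numerator and denominator separately.
  f(x) = -x + sin(x)   ⇒   f'(x) = cos(x) - 1
  g(x) = x^2   ⇒   g'(x) = 2·x
  lim(x→0) f'(x)/g'(x) = lim(x→0) (cos(x) - 1)/(2·x)
  = 0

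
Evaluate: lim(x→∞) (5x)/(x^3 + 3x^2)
This is an ∞/∞ indeterminate form.

Apply L'Hôpital's rule: differentiate numerator and denominator separately.
  f(x) = 5·x   ⇒   f'(x) = 5
  g(x) = x^3 + 3·x^2   ⇒   g'(x) = 3·x^2 + 6·x
  lim(x→∞) f'(x)/g'(x) = lim(x→∞) (5)/(3·x^2 + 6·x)
  = 0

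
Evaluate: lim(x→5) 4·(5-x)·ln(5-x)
This is a 0·∞ indeterminate form.

Rewrite 0·∞ as a quotient (0/0 or ∞/∞ form), then apply L'Hôpital's rule:
  lim(x→5) 4·(5-x)·ln(5-x) = 0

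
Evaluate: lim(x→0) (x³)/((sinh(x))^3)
This is a 0/0 indeterminate form.

Apply L'Hôpital's rule: differentiate numerator and denominator separately.
  f(x) = x^3   ⇒   f'(x) = 3·x^2
  g(x) = sinh(x)^3   ⇒   g'(x) = 3·sinh(x)^2·cosh(x)
  lim(x→0) f'(x)/g'(x) = lim(x→0) (3·x^2)/(3·sinh(x)^2·cosh(x))
  = 1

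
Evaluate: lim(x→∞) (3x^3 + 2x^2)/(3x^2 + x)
This is an ∞/∞ indeterminate form.

Apply L'Hôpital's rule: differentiate numerator and denominator separately.
  f(x) = 3·x^3 + 2·x^2   ⇒   f'(x) = 9·x^2 + 4·x
  g(x) = 3·x^2 + x   ⇒   g'(x) = 6·x + 1
  lim(x→∞) f'(x)/g'(x) = lim(x→∞) (9·x^2 + 4·x)/(6·x + 1)
  = ∞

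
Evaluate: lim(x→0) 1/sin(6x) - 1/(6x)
This is an ∞-∞ indeterminate form.

Combine fractions or rationalize to convert ∞-∞ to 0/0 form:
  lim(x→0) 1/sin(6x) - 1/(6x) = 0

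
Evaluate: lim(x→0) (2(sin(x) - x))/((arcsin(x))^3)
This is a 0/0 indeterminate form.

Apply L'Hôpital's rule: differentiate numerator and denominator separately.
  f(x) = -2·x + 2·sin(x)   ⇒   f'(x) = 2·cos(x) - 2
  g(x) = asin(x)^3   ⇒   g'(x) = 3·asin(x)^2/sqrt(1 - x^2)
  lim(x→0) f'(x)/g'(x) = lim(x→0) (2·cos(x) - 2)/(3·asin(x)^2/sqrt(1 - x^2))
  = -1/3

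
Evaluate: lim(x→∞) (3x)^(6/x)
This is an exponential indeterminate form.

For exponential indeterminate forms, take the natural log:
  Let L = lim(x→∞) (3x)^(6/x)
  Then ln(L) = lim(x→∞) [exponent × ln(base)]
  Evaluate using L'Hôpital or standard limits, then exponentiate.
  L = 1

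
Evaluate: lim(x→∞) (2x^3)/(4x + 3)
This is an ∞/∞ indeterminate form.

Apply L'Hôpital's rule: differentiate numerator and denominator separately.
  f(x) = 2·x^3   ⇒   f'(x) = 6·x^2
  g(x) = 4·x + 3   ⇒   g'(x) = 4
  lim(x→∞) f'(x)/g'(x) = lim(x→∞) (6·x^2)/(4)
  = ∞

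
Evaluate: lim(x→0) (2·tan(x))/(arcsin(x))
This is a 0/0 indeterminate form.

Apply L'Hôpital's rule: differentiate numerator and denominator separately.
  f(x) = 2·tan(x)   ⇒   f'(x) = 2·tan(x)^2 + 2
  g(x) = asin(x)   ⇒   g'(x) = 1/sqrt(1 - x^2)
  lim(x→0) f'(x)/g'(x) = lim(x→0) (2·tan(x)^2 + 2)/(1/sqrt(1 - x^2))
  = 2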